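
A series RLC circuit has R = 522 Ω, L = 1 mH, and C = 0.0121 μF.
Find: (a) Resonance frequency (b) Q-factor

Step 1 — Resonance condition Im(Z)=0 gives ω₀ = 1/√(LC).
Step 2 — ω₀ = 1/√(0.001·1.21e-08) = 2.875e+05 rad/s.
Step 3 — f₀ = ω₀/(2π) = 4.575e+04 Hz.
Step 4 — Series Q: Q = ω₀L/R = 2.875e+05·0.001/522 = 0.5507.

(a) f₀ = 4.575e+04 Hz  (b) Q = 0.5507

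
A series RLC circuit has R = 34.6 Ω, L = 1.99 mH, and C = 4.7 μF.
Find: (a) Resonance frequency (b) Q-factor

Step 1 — Resonance condition Im(Z)=0 gives ω₀ = 1/√(LC).
Step 2 — ω₀ = 1/√(0.00199·4.7e-06) = 1.034e+04 rad/s.
Step 3 — f₀ = ω₀/(2π) = 1646 Hz.
Step 4 — Series Q: Q = ω₀L/R = 1.034e+04·0.00199/34.6 = 0.5947.

(a) f₀ = 1646 Hz  (b) Q = 0.5947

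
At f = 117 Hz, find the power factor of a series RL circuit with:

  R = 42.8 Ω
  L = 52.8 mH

Step 1 — Angular frequency: ω = 2π·f = 2π·117 = 735.1 rad/s.
Step 2 — Component impedances:
  R: Z = R = 42.8 Ω
  L: Z = jωL = j·735.1·0.0528 = 0 + j38.82 Ω
Step 3 — Series combination: Z_total = R + L = 42.8 + j38.82 Ω = 57.78∠42.2° Ω.
Step 4 — Power factor: PF = cos(φ) = Re(Z)/|Z| = 42.8/57.779 = 0.7408.
Step 5 — Type: Im(Z) = 38.82 ⇒ lagging (phase φ = 42.2°).

PF = 0.7408 (lagging, φ = 42.2°)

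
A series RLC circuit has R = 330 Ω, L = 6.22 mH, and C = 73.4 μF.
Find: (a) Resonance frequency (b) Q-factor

Step 1 — Resonance condition Im(Z)=0 gives ω₀ = 1/√(LC).
Step 2 — ω₀ = 1/√(0.00622·7.34e-05) = 1480 rad/s.
Step 3 — f₀ = ω₀/(2π) = 235.5 Hz.
Step 4 — Series Q: Q = ω₀L/R = 1480·0.00622/330 = 0.0279.

(a) f₀ = 235.5 Hz  (b) Q = 0.0279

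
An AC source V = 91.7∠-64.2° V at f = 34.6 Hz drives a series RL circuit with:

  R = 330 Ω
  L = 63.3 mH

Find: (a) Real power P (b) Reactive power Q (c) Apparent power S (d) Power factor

Step 1 — Angular frequency: ω = 2π·f = 2π·34.6 = 217.4 rad/s.
Step 2 — Component impedances:
  R: Z = R = 330 Ω
  L: Z = jωL = j·217.4·0.0633 = 0 + j13.76 Ω
Step 3 — Series combination: Z_total = R + L = 330 + j13.76 Ω = 330.3∠2.4° Ω.
Step 4 — Source phasor: V = 91.7∠-64.2° V = 39.91 - j82.56 V.
Step 5 — Current: I = V / Z = 0.1103 - j0.2548 A = 0.2776∠-66.6° A.
Step 6 — Complex power: S = V·I* = 25.44 + j1.061 VA.
Step 7 — Real power: P = Re(S) = 25.44 W.
Step 8 — Reactive power: Q = Im(S) = 1.061 VAR.
Step 9 — Apparent power: |S| = 25.46 VA.
Step 10 — Power factor: PF = P/|S| = 0.9991 (lagging).

(a) P = 25.44 W  (b) Q = 1.061 VAR  (c) S = 25.46 VA  (d) PF = 0.9991 (lagging)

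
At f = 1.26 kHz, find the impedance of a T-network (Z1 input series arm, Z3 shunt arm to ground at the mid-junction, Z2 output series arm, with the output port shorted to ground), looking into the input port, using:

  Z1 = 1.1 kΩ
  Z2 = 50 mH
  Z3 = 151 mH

Step 1 — Angular frequency: ω = 2π·f = 2π·1260 = 7917 rad/s.
Step 2 — Component impedances:
  Z1: Z = R = 1100 Ω
  Z2: Z = jωL = j·7917·0.05 = 0 + j395.8 Ω
  Z3: Z = jωL = j·7917·0.151 = 0 + j1195 Ω
Step 3 — With the output port shorted to ground, the output series arm Z2 runs from the junction to ground; the shunt arm Z3 also runs from the junction to ground. They appear in parallel: Z3 || Z2 = 0 + j297.4 Ω.
Step 4 — Series with input arm Z1: Z_in = Z1 + (Z3 || Z2) = 1100 + j297.4 Ω = 1139∠15.1° Ω.

Z = 1100 + j297.4 Ω = 1139∠15.1° Ω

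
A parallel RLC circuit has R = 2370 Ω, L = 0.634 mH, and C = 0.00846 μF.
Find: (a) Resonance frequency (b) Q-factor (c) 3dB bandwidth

Step 1 — Resonance: ω₀ = 1/√(LC) = 1/√(0.000634·8.46e-09) = 4.318e+05 rad/s.
Step 2 — f₀ = ω₀/(2π) = 6.872e+04 Hz.
Step 3 — Parallel Q: Q = R/(ω₀L) = 2370/(4.318e+05·0.000634) = 8.657.
Step 4 — Bandwidth: Δω = ω₀/Q = 4.987e+04 rad/s; BW = Δω/(2π) = 7938 Hz.

(a) f₀ = 6.872e+04 Hz  (b) Q = 8.657  (c) BW = 7938 Hz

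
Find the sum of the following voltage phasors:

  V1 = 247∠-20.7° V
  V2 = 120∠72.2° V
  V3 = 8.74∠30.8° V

Step 1 — Convert each phasor to rectangular form:
  V1 = 247·(cos(-20.7°) + j·sin(-20.7°)) = 231.1 - j87.31 V
  V2 = 120·(cos(72.2°) + j·sin(72.2°)) = 36.68 + j114.3 V
  V3 = 8.74·(cos(30.8°) + j·sin(30.8°)) = 7.507 + j4.475 V
Step 2 — Sum components: V_total = 275.2 + j31.42 V.
Step 3 — Convert to polar: |V_total| = 277 V, ∠V_total = 6.5°.

V_total = 277∠6.5° V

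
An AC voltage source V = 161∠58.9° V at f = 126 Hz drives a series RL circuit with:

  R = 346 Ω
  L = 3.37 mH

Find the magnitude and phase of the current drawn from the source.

Step 1 — Angular frequency: ω = 2π·f = 2π·126 = 791.7 rad/s.
Step 2 — Component impedances:
  R: Z = R = 346 Ω
  L: Z = jωL = j·791.7·0.00337 = 0 + j2.668 Ω
Step 3 — Series combination: Z_total = R + L = 346 + j2.668 Ω = 346∠0.4° Ω.
Step 4 — Source phasor: V = 161∠58.9° V = 83.16 + j137.9 V.
Step 5 — Ohm's law: I = V / Z_total = (83.16 + j137.9) / (346 + j2.668) = 0.2434 + j0.3966 A.
Step 6 — Convert to polar: |I| = 0.4653 A, ∠I = 58.5°.

I = 0.4653∠58.5° A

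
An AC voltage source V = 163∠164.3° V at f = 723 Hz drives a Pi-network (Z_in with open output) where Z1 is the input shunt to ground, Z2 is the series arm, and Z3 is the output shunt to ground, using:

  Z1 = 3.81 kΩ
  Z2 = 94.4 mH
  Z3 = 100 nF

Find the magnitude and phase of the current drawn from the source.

Step 1 — Angular frequency: ω = 2π·f = 2π·723 = 4543 rad/s.
Step 2 — Component impedances:
  Z1: Z = R = 3810 Ω
  Z2: Z = jωL = j·4543·0.0944 = 0 + j428.8 Ω
  Z3: Z = 1/(jωC) = -j/(ω·C) = 0 - j2201 Ω
Step 3 — With open output, the series arm Z2 and the output shunt Z3 appear in series to ground: Z2 + Z3 = 0 - j1772 Ω.
Step 4 — Parallel with input shunt Z1: Z_in = Z1 || (Z2 + Z3) = 677.9 - j1457 Ω = 1607∠-65.1° Ω.
Step 5 — Source phasor: V = 163∠164.3° V = -156.9 + j44.11 V.
Step 6 — Ohm's law: I = V / Z_total = (-156.9 + j44.11) / (677.9 - j1457) = -0.06607 - j0.07695 A.
Step 7 — Convert to polar: |I| = 0.1014 A, ∠I = -130.6°.

I = 0.1014∠-130.6° A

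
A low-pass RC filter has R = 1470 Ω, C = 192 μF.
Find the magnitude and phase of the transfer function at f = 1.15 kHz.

Step 1 — Angular frequency: ω = 2π·1150 = 7226 rad/s.
Step 2 — Transfer function: H(jω) = 1/(1 + jωRC).
Step 3 — Denominator: 1 + jωRC = 1 + j·7226·1470·0.000192 = 1 + j2039.
Step 4 — H = 2.404e-07 - j0.0004903.
Step 5 — Magnitude: |H| = 0.0004903 (-66.2 dB); phase: φ = -90.0°.

|H| = 0.0004903 (-66.2 dB), φ = -90.0°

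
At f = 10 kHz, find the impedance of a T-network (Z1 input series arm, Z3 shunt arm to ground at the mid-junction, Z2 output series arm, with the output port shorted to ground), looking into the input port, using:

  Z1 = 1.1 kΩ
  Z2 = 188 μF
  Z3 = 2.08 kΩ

Step 1 — Angular frequency: ω = 2π·f = 2π·1e+04 = 6.283e+04 rad/s.
Step 2 — Component impedances:
  Z1: Z = R = 1100 Ω
  Z2: Z = 1/(jωC) = -j/(ω·C) = 0 - j0.08466 Ω
  Z3: Z = R = 2080 Ω
Step 3 — With the output port shorted to ground, the output series arm Z2 runs from the junction to ground; the shunt arm Z3 also runs from the junction to ground. They appear in parallel: Z3 || Z2 = 3.446e-06 - j0.08466 Ω.
Step 4 — Series with input arm Z1: Z_in = Z1 + (Z3 || Z2) = 1100 - j0.08466 Ω = 1100∠-0.0° Ω.

Z = 1100 - j0.08466 Ω = 1100∠-0.0° Ω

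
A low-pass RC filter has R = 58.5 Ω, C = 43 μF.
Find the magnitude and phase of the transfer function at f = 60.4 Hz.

Step 1 — Angular frequency: ω = 2π·60.4 = 379.5 rad/s.
Step 2 — Transfer function: H(jω) = 1/(1 + jωRC).
Step 3 — Denominator: 1 + jωRC = 1 + j·379.5·58.5·4.3e-05 = 1 + j0.9546.
Step 4 — H = 0.5232 - j0.4995.
Step 5 — Magnitude: |H| = 0.7233 (-2.8 dB); phase: φ = -43.7°.

|H| = 0.7233 (-2.8 dB), φ = -43.7°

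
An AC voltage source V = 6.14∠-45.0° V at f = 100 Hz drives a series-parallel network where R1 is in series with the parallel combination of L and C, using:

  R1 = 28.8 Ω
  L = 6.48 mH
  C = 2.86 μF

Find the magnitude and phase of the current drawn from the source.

Step 1 — Angular frequency: ω = 2π·f = 2π·100 = 628.3 rad/s.
Step 2 — Component impedances:
  R1: Z = R = 28.8 Ω
  L: Z = jωL = j·628.3·0.00648 = 0 + j4.072 Ω
  C: Z = 1/(jωC) = -j/(ω·C) = 0 - j556.5 Ω
Step 3 — Parallel branch: L || C = 1/(1/L + 1/C) = 0 + j4.102 Ω.
Step 4 — Series with R1: Z_total = R1 + (L || C) = 28.8 + j4.102 Ω = 29.09∠8.1° Ω.
Step 5 — Source phasor: V = 6.14∠-45.0° V = 4.342 - j4.342 V.
Step 6 — Ohm's law: I = V / Z_total = (4.342 - j4.342) / (28.8 + j4.102) = 0.1267 - j0.1688 A.
Step 7 — Convert to polar: |I| = 0.2111 A, ∠I = -53.1°.

I = 0.2111∠-53.1° A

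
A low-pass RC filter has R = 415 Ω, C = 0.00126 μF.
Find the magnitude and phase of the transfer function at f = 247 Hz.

Step 1 — Angular frequency: ω = 2π·247 = 1552 rad/s.
Step 2 — Transfer function: H(jω) = 1/(1 + jωRC).
Step 3 — Denominator: 1 + jωRC = 1 + j·1552·415·1.26e-09 = 1 + j0.0008115.
Step 4 — H = 1 - j0.0008115.
Step 5 — Magnitude: |H| = 1 (-0.0 dB); phase: φ = -0.0°.

|H| = 1 (-0.0 dB), φ = -0.0°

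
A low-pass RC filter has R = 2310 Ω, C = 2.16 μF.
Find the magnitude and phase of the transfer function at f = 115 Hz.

Step 1 — Angular frequency: ω = 2π·115 = 722.6 rad/s.
Step 2 — Transfer function: H(jω) = 1/(1 + jωRC).
Step 3 — Denominator: 1 + jωRC = 1 + j·722.6·2310·2.16e-06 = 1 + j3.605.
Step 4 — H = 0.07144 - j0.2576.
Step 5 — Magnitude: |H| = 0.2673 (-11.5 dB); phase: φ = -74.5°.

|H| = 0.2673 (-11.5 dB), φ = -74.5°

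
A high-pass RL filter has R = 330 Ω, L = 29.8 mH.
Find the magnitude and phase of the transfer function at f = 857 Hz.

Step 1 — Angular frequency: ω = 2π·857 = 5385 rad/s.
Step 2 — Transfer function: H(jω) = jωL/(R + jωL).
Step 3 — Numerator jωL = j·160.5; denominator R + jωL = 330 + j160.5.
Step 4 — H = 0.1912 + j0.3933.
Step 5 — Magnitude: |H| = 0.4373 (-7.2 dB); phase: φ = 64.1°.

|H| = 0.4373 (-7.2 dB), φ = 64.1°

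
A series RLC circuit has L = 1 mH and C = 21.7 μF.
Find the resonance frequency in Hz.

Step 1 — Resonance condition Im(Z)=0 gives ω₀ = 1/√(LC).
Step 2 — ω₀ = 1/√(0.001·2.17e-05) = 6788 rad/s.
Step 3 — f₀ = ω₀/(2π) = 1080 Hz.

f₀ = 1080 Hz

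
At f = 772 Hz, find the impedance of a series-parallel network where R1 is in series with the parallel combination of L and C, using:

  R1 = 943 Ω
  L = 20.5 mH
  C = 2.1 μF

Step 1 — Angular frequency: ω = 2π·f = 2π·772 = 4851 rad/s.
Step 2 — Component impedances:
  R1: Z = R = 943 Ω
  L: Z = jωL = j·4851·0.0205 = 0 + j99.44 Ω
  C: Z = 1/(jωC) = -j/(ω·C) = 0 - j98.17 Ω
Step 3 — Parallel branch: L || C = 1/(1/L + 1/C) = 0 - j7707 Ω.
Step 4 — Series with R1: Z_total = R1 + (L || C) = 943 - j7707 Ω = 7765∠-83.0° Ω.

Z = 943 - j7707 Ω = 7765∠-83.0° Ω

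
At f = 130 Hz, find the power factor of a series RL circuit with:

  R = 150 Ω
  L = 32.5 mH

Step 1 — Angular frequency: ω = 2π·f = 2π·130 = 816.8 rad/s.
Step 2 — Component impedances:
  R: Z = R = 150 Ω
  L: Z = jωL = j·816.8·0.0325 = 0 + j26.55 Ω
Step 3 — Series combination: Z_total = R + L = 150 + j26.55 Ω = 152.3∠10.0° Ω.
Step 4 — Power factor: PF = cos(φ) = Re(Z)/|Z| = 150/152.33 = 0.9847.
Step 5 — Type: Im(Z) = 26.55 ⇒ lagging (phase φ = 10.0°).

PF = 0.9847 (lagging, φ = 10.0°)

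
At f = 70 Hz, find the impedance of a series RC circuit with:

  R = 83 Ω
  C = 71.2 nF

Step 1 — Angular frequency: ω = 2π·f = 2π·70 = 439.8 rad/s.
Step 2 — Component impedances:
  R: Z = R = 83 Ω
  C: Z = 1/(jωC) = -j/(ω·C) = 0 - j3.193e+04 Ω
Step 3 — Series combination: Z_total = R + C = 83 - j3.193e+04 Ω = 3.193e+04∠-89.9° Ω.

Z = 83 - j3.193e+04 Ω = 3.193e+04∠-89.9° Ω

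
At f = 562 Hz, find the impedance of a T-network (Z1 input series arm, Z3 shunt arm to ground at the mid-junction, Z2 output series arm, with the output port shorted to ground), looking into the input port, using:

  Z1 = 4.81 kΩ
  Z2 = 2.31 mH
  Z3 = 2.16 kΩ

Step 1 — Angular frequency: ω = 2π·f = 2π·562 = 3531 rad/s.
Step 2 — Component impedances:
  Z1: Z = R = 4810 Ω
  Z2: Z = jωL = j·3531·0.00231 = 0 + j8.157 Ω
  Z3: Z = R = 2160 Ω
Step 3 — With the output port shorted to ground, the output series arm Z2 runs from the junction to ground; the shunt arm Z3 also runs from the junction to ground. They appear in parallel: Z3 || Z2 = 0.0308 + j8.157 Ω.
Step 4 — Series with input arm Z1: Z_in = Z1 + (Z3 || Z2) = 4810 + j8.157 Ω = 4810∠0.1° Ω.

Z = 4810 + j8.157 Ω = 4810∠0.1° Ω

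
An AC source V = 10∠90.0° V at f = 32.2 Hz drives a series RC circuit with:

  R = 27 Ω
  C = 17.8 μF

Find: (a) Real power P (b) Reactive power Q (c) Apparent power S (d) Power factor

Step 1 — Angular frequency: ω = 2π·f = 2π·32.2 = 202.3 rad/s.
Step 2 — Component impedances:
  R: Z = R = 27 Ω
  C: Z = 1/(jωC) = -j/(ω·C) = 0 - j277.7 Ω
Step 3 — Series combination: Z_total = R + C = 27 - j277.7 Ω = 279∠-84.4° Ω.
Step 4 — Source phasor: V = 10∠90.0° V = 0 + j10 V.
Step 5 — Current: I = V / Z = -0.03568 + j0.003469 A = 0.03584∠174.4° A.
Step 6 — Complex power: S = V·I* = 0.03469 - j0.3568 VA.
Step 7 — Real power: P = Re(S) = 0.03469 W.
Step 8 — Reactive power: Q = Im(S) = -0.3568 VAR.
Step 9 — Apparent power: |S| = 0.3584 VA.
Step 10 — Power factor: PF = P/|S| = 0.09678 (leading).

(a) P = 0.03469 W  (b) Q = -0.3568 VAR  (c) S = 0.3584 VA  (d) PF = 0.09678 (leading)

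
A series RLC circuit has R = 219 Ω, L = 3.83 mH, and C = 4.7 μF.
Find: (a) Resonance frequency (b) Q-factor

Step 1 — Resonance condition Im(Z)=0 gives ω₀ = 1/√(LC).
Step 2 — ω₀ = 1/√(0.00383·4.7e-06) = 7453 rad/s.
Step 3 — f₀ = ω₀/(2π) = 1186 Hz.
Step 4 — Series Q: Q = ω₀L/R = 7453·0.00383/219 = 0.1303.

(a) f₀ = 1186 Hz  (b) Q = 0.1303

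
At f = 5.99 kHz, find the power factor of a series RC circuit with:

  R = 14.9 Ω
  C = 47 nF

Step 1 — Angular frequency: ω = 2π·f = 2π·5990 = 3.764e+04 rad/s.
Step 2 — Component impedances:
  R: Z = R = 14.9 Ω
  C: Z = 1/(jωC) = -j/(ω·C) = 0 - j565.3 Ω
Step 3 — Series combination: Z_total = R + C = 14.9 - j565.3 Ω = 565.5∠-88.5° Ω.
Step 4 — Power factor: PF = cos(φ) = Re(Z)/|Z| = 14.9/565.5 = 0.02635.
Step 5 — Type: Im(Z) = -565.3 ⇒ leading (phase φ = -88.5°).

PF = 0.02635 (leading, φ = -88.5°)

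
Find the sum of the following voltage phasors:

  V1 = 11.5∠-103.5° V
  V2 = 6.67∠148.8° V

Step 1 — Convert each phasor to rectangular form:
  V1 = 11.5·(cos(-103.5°) + j·sin(-103.5°)) = -2.685 - j11.18 V
  V2 = 6.67·(cos(148.8°) + j·sin(148.8°)) = -5.705 + j3.455 V
Step 2 — Sum components: V_total = -8.39 - j7.727 V.
Step 3 — Convert to polar: |V_total| = 11.41 V, ∠V_total = -137.4°.

V_total = 11.41∠-137.4° V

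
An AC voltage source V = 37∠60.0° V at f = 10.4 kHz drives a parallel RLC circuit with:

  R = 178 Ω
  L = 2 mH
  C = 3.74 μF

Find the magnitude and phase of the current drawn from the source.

Step 1 — Angular frequency: ω = 2π·f = 2π·1.04e+04 = 6.535e+04 rad/s.
Step 2 — Component impedances:
  R: Z = R = 178 Ω
  L: Z = jωL = j·6.535e+04·0.002 = 0 + j130.7 Ω
  C: Z = 1/(jωC) = -j/(ω·C) = 0 - j4.092 Ω
Step 3 — Parallel combination: 1/Z_total = 1/R + 1/L + 1/C; Z_total = 0.1002 - j4.222 Ω = 4.223∠-88.6° Ω.
Step 4 — Source phasor: V = 37∠60.0° V = 18.5 + j32.04 V.
Step 5 — Ohm's law: I = V / Z_total = (18.5 + j32.04) / (0.1002 - j4.222) = -7.482 + j4.56 A.
Step 6 — Convert to polar: |I| = 8.762 A, ∠I = 148.6°.

I = 8.762∠148.6° A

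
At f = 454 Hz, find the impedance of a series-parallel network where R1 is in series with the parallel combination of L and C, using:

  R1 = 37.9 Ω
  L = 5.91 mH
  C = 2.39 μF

Step 1 — Angular frequency: ω = 2π·f = 2π·454 = 2853 rad/s.
Step 2 — Component impedances:
  R1: Z = R = 37.9 Ω
  L: Z = jωL = j·2853·0.00591 = 0 + j16.86 Ω
  C: Z = 1/(jωC) = -j/(ω·C) = 0 - j146.7 Ω
Step 3 — Parallel branch: L || C = 1/(1/L + 1/C) = 0 + j19.05 Ω.
Step 4 — Series with R1: Z_total = R1 + (L || C) = 37.9 + j19.05 Ω = 42.42∠26.7° Ω.

Z = 37.9 + j19.05 Ω = 42.42∠26.7° Ω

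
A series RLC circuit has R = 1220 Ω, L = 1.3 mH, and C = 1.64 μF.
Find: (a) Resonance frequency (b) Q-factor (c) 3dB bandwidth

Step 1 — Resonance: ω₀ = 1/√(LC) = 1/√(0.0013·1.64e-06) = 2.166e+04 rad/s.
Step 2 — f₀ = ω₀/(2π) = 3447 Hz.
Step 3 — Series Q: Q = ω₀L/R = 2.166e+04·0.0013/1220 = 0.02308.
Step 4 — Bandwidth: Δω = ω₀/Q = 9.385e+05 rad/s; BW = Δω/(2π) = 1.494e+05 Hz.

(a) f₀ = 3447 Hz  (b) Q = 0.02308  (c) BW = 1.494e+05 Hz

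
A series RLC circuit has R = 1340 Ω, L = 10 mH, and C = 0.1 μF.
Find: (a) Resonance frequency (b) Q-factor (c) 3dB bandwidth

Step 1 — Resonance: ω₀ = 1/√(LC) = 1/√(0.01·1e-07) = 3.162e+04 rad/s.
Step 2 — f₀ = ω₀/(2π) = 5033 Hz.
Step 3 — Series Q: Q = ω₀L/R = 3.162e+04·0.01/1340 = 0.236.
Step 4 — Bandwidth: Δω = ω₀/Q = 1.34e+05 rad/s; BW = Δω/(2π) = 2.133e+04 Hz.

(a) f₀ = 5033 Hz  (b) Q = 0.236  (c) BW = 2.133e+04 Hz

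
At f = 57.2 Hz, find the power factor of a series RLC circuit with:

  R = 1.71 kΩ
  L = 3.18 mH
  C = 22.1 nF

Step 1 — Angular frequency: ω = 2π·f = 2π·57.2 = 359.4 rad/s.
Step 2 — Component impedances:
  R: Z = R = 1710 Ω
  L: Z = jωL = j·359.4·0.00318 = 0 + j1.143 Ω
  C: Z = 1/(jωC) = -j/(ω·C) = 0 - j1.259e+05 Ω
Step 3 — Series combination: Z_total = R + L + C = 1710 - j1.259e+05 Ω = 1.259e+05∠-89.2° Ω.
Step 4 — Power factor: PF = cos(φ) = Re(Z)/|Z| = 1710/1.259e+05 = 0.01358.
Step 5 — Type: Im(Z) = -1.259e+05 ⇒ leading (phase φ = -89.2°).

PF = 0.01358 (leading, φ = -89.2°)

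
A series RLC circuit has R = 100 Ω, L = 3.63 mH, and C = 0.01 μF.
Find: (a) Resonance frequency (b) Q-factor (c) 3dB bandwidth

Step 1 — Resonance condition Im(Z)=0 gives ω₀ = 1/√(LC).
Step 2 — ω₀ = 1/√(0.00363·1e-08) = 1.66e+05 rad/s.
Step 3 — f₀ = ω₀/(2π) = 2.642e+04 Hz.
Step 4 — Series Q: Q = ω₀L/R = 1.66e+05·0.00363/100 = 6.025.
Step 5 — 3dB bandwidth: Δω = ω₀/Q = 2.755e+04 rad/s; BW = Δω/(2π) = 4384 Hz.

(a) f₀ = 2.642e+04 Hz  (b) Q = 6.025  (c) BW = 4384 Hz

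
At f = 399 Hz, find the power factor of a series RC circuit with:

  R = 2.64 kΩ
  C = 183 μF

Step 1 — Angular frequency: ω = 2π·f = 2π·399 = 2507 rad/s.
Step 2 — Component impedances:
  R: Z = R = 2640 Ω
  C: Z = 1/(jωC) = -j/(ω·C) = 0 - j2.18 Ω
Step 3 — Series combination: Z_total = R + C = 2640 - j2.18 Ω = 2640∠-0.0° Ω.
Step 4 — Power factor: PF = cos(φ) = Re(Z)/|Z| = 2640/2640 = 1.
Step 5 — Type: Im(Z) = -2.18 ⇒ leading (phase φ = -0.0°).

PF = 1 (leading, φ = -0.0°)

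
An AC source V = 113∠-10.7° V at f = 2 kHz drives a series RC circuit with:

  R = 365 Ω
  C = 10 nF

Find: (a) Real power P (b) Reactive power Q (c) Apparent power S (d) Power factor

Step 1 — Angular frequency: ω = 2π·f = 2π·2000 = 1.257e+04 rad/s.
Step 2 — Component impedances:
  R: Z = R = 365 Ω
  C: Z = 1/(jωC) = -j/(ω·C) = 0 - j7958 Ω
Step 3 — Series combination: Z_total = R + C = 365 - j7958 Ω = 7966∠-87.4° Ω.
Step 4 — Source phasor: V = 113∠-10.7° V = 111 - j20.98 V.
Step 5 — Current: I = V / Z = 0.00327 + j0.0138 A = 0.01419∠76.7° A.
Step 6 — Complex power: S = V·I* = 0.07344 - j1.601 VA.
Step 7 — Real power: P = Re(S) = 0.07344 W.
Step 8 — Reactive power: Q = Im(S) = -1.601 VAR.
Step 9 — Apparent power: |S| = 1.603 VA.
Step 10 — Power factor: PF = P/|S| = 0.04582 (leading).

(a) P = 0.07344 W  (b) Q = -1.601 VAR  (c) S = 1.603 VA  (d) PF = 0.04582 (leading)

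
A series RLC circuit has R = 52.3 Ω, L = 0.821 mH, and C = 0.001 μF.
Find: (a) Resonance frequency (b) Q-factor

Step 1 — Resonance condition Im(Z)=0 gives ω₀ = 1/√(LC).
Step 2 — ω₀ = 1/√(0.000821·1e-09) = 1.104e+06 rad/s.
Step 3 — f₀ = ω₀/(2π) = 1.757e+05 Hz.
Step 4 — Series Q: Q = ω₀L/R = 1.104e+06·0.000821/52.3 = 17.32.

(a) f₀ = 1.757e+05 Hz  (b) Q = 17.32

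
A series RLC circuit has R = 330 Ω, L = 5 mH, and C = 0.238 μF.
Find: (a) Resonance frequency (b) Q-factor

Step 1 — Resonance condition Im(Z)=0 gives ω₀ = 1/√(LC).
Step 2 — ω₀ = 1/√(0.005·2.38e-07) = 2.899e+04 rad/s.
Step 3 — f₀ = ω₀/(2π) = 4614 Hz.
Step 4 — Series Q: Q = ω₀L/R = 2.899e+04·0.005/330 = 0.4392.

(a) f₀ = 4614 Hz  (b) Q = 0.4392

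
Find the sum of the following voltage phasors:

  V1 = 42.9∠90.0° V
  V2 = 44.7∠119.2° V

Step 1 — Convert each phasor to rectangular form:
  V1 = 42.9·(cos(90.0°) + j·sin(90.0°)) = 0 + j42.9 V
  V2 = 44.7·(cos(119.2°) + j·sin(119.2°)) = -21.81 + j39.02 V
Step 2 — Sum components: V_total = -21.81 + j81.92 V.
Step 3 — Convert to polar: |V_total| = 84.77 V, ∠V_total = 104.9°.

V_total = 84.77∠104.9° V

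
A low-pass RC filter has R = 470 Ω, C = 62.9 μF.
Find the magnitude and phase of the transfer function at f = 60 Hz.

Step 1 — Angular frequency: ω = 2π·60 = 377 rad/s.
Step 2 — Transfer function: H(jω) = 1/(1 + jωRC).
Step 3 — Denominator: 1 + jωRC = 1 + j·377·470·6.29e-05 = 1 + j11.14.
Step 4 — H = 0.007987 - j0.08901.
Step 5 — Magnitude: |H| = 0.08937 (-21.0 dB); phase: φ = -84.9°.

|H| = 0.08937 (-21.0 dB), φ = -84.9°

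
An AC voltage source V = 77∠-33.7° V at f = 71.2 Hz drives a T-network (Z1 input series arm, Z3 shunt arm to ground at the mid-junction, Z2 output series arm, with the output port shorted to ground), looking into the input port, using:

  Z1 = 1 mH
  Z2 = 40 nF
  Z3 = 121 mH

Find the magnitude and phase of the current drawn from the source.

Step 1 — Angular frequency: ω = 2π·f = 2π·71.2 = 447.4 rad/s.
Step 2 — Component impedances:
  Z1: Z = jωL = j·447.4·0.001 = 0 + j0.4474 Ω
  Z2: Z = 1/(jωC) = -j/(ω·C) = 0 - j5.588e+04 Ω
  Z3: Z = jωL = j·447.4·0.121 = 0 + j54.13 Ω
Step 3 — With the output port shorted to ground, the output series arm Z2 runs from the junction to ground; the shunt arm Z3 also runs from the junction to ground. They appear in parallel: Z3 || Z2 = 0 + j54.18 Ω.
Step 4 — Series with input arm Z1: Z_in = Z1 + (Z3 || Z2) = 0 + j54.63 Ω = 54.63∠90.0° Ω.
Step 5 — Source phasor: V = 77∠-33.7° V = 64.06 - j42.72 V.
Step 6 — Ohm's law: I = V / Z_total = (64.06 - j42.72) / (0 + j54.63) = -0.782 - j1.173 A.
Step 7 — Convert to polar: |I| = 1.409 A, ∠I = -123.7°.

I = 1.409∠-123.7° A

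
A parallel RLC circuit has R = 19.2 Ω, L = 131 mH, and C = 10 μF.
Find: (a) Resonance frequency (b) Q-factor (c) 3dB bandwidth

Step 1 — Resonance: ω₀ = 1/√(LC) = 1/√(0.131·1e-05) = 873.7 rad/s.
Step 2 — f₀ = ω₀/(2π) = 139.1 Hz.
Step 3 — Parallel Q: Q = R/(ω₀L) = 19.2/(873.7·0.131) = 0.1678.
Step 4 — Bandwidth: Δω = ω₀/Q = 5208 rad/s; BW = Δω/(2π) = 828.9 Hz.

(a) f₀ = 139.1 Hz  (b) Q = 0.1678  (c) BW = 828.9 Hz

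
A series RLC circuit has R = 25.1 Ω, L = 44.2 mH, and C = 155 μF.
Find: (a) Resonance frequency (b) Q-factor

Step 1 — Resonance condition Im(Z)=0 gives ω₀ = 1/√(LC).
Step 2 — ω₀ = 1/√(0.0442·0.000155) = 382.1 rad/s.
Step 3 — f₀ = ω₀/(2π) = 60.81 Hz.
Step 4 — Series Q: Q = ω₀L/R = 382.1·0.0442/25.1 = 0.6728.

(a) f₀ = 60.81 Hz  (b) Q = 0.6728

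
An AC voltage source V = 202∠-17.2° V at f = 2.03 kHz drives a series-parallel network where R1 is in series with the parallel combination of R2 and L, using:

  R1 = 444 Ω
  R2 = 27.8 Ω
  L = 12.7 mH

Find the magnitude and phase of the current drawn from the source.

Step 1 — Angular frequency: ω = 2π·f = 2π·2030 = 1.275e+04 rad/s.
Step 2 — Component impedances:
  R1: Z = R = 444 Ω
  R2: Z = R = 27.8 Ω
  L: Z = jωL = j·1.275e+04·0.0127 = 0 + j162 Ω
Step 3 — Parallel branch: R2 || L = 1/(1/R2 + 1/L) = 27 + j4.635 Ω.
Step 4 — Series with R1: Z_total = R1 + (R2 || L) = 471 + j4.635 Ω = 471∠0.6° Ω.
Step 5 — Source phasor: V = 202∠-17.2° V = 193 - j59.73 V.
Step 6 — Ohm's law: I = V / Z_total = (193 - j59.73) / (471 + j4.635) = 0.4084 - j0.1308 A.
Step 7 — Convert to polar: |I| = 0.4288 A, ∠I = -17.8°.

I = 0.4288∠-17.8° A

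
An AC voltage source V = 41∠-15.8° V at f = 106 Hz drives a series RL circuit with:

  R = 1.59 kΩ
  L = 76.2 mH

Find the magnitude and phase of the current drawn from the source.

Step 1 — Angular frequency: ω = 2π·f = 2π·106 = 666 rad/s.
Step 2 — Component impedances:
  R: Z = R = 1590 Ω
  L: Z = jωL = j·666·0.0762 = 0 + j50.75 Ω
Step 3 — Series combination: Z_total = R + L = 1590 + j50.75 Ω = 1591∠1.8° Ω.
Step 4 — Source phasor: V = 41∠-15.8° V = 39.45 - j11.16 V.
Step 5 — Ohm's law: I = V / Z_total = (39.45 - j11.16) / (1590 + j50.75) = 0.02456 - j0.007805 A.
Step 6 — Convert to polar: |I| = 0.02577 A, ∠I = -17.6°.

I = 0.02577∠-17.6° A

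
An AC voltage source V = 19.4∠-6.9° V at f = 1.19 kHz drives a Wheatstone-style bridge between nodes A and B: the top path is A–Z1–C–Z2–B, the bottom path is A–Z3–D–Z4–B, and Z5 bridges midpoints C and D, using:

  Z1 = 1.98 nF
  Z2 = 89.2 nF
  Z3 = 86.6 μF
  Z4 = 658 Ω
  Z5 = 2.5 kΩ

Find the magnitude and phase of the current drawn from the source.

Step 1 — Angular frequency: ω = 2π·f = 2π·1190 = 7477 rad/s.
Step 2 — Component impedances:
  Z1: Z = 1/(jωC) = -j/(ω·C) = 0 - j6.755e+04 Ω
  Z2: Z = 1/(jωC) = -j/(ω·C) = 0 - j1499 Ω
  Z3: Z = 1/(jωC) = -j/(ω·C) = 0 - j1.544 Ω
  Z4: Z = R = 658 Ω
  Z5: Z = R = 2500 Ω
Step 3 — Bridge requires nodal analysis (the Z5 bridge couples midpoints C and D, so the two paths cannot be reduced to a simple series/parallel combination). Setting node B to ground and injecting 1 A at node A, the 3-node admittance system at A, C, D solves to V_A = Z_AB = 548.6 - j56.75 Ω = 551.5∠-5.9° Ω.
Step 4 — Source phasor: V = 19.4∠-6.9° V = 19.26 - j2.331 V.
Step 5 — Ohm's law: I = V / Z_total = (19.26 - j2.331) / (548.6 - j56.75) = 0.03517 - j0.0006099 A.
Step 6 — Convert to polar: |I| = 0.03518 A, ∠I = -1.0°.

I = 0.03518∠-1.0° A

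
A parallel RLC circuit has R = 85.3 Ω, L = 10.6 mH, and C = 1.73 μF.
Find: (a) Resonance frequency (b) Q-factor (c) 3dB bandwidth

Step 1 — Resonance: ω₀ = 1/√(LC) = 1/√(0.0106·1.73e-06) = 7385 rad/s.
Step 2 — f₀ = ω₀/(2π) = 1175 Hz.
Step 3 — Parallel Q: Q = R/(ω₀L) = 85.3/(7385·0.0106) = 1.09.
Step 4 — Bandwidth: Δω = ω₀/Q = 6776 rad/s; BW = Δω/(2π) = 1079 Hz.

(a) f₀ = 1175 Hz  (b) Q = 1.09  (c) BW = 1079 Hz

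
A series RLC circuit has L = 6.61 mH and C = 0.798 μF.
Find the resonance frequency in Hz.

Step 1 — Resonance condition Im(Z)=0 gives ω₀ = 1/√(LC).
Step 2 — ω₀ = 1/√(0.00661·7.98e-07) = 1.377e+04 rad/s.
Step 3 — f₀ = ω₀/(2π) = 2191 Hz.

f₀ = 2191 Hz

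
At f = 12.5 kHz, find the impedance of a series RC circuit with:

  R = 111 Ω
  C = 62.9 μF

Step 1 — Angular frequency: ω = 2π·f = 2π·1.25e+04 = 7.854e+04 rad/s.
Step 2 — Component impedances:
  R: Z = R = 111 Ω
  C: Z = 1/(jωC) = -j/(ω·C) = 0 - j0.2024 Ω
Step 3 — Series combination: Z_total = R + C = 111 - j0.2024 Ω = 111∠-0.1° Ω.

Z = 111 - j0.2024 Ω = 111∠-0.1° Ω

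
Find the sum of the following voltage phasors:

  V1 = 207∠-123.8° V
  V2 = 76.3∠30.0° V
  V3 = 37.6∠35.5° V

Step 1 — Convert each phasor to rectangular form:
  V1 = 207·(cos(-123.8°) + j·sin(-123.8°)) = -115.2 - j172 V
  V2 = 76.3·(cos(30.0°) + j·sin(30.0°)) = 66.08 + j38.15 V
  V3 = 37.6·(cos(35.5°) + j·sin(35.5°)) = 30.61 + j21.83 V
Step 2 — Sum components: V_total = -18.46 - j112 V.
Step 3 — Convert to polar: |V_total| = 113.5 V, ∠V_total = -99.4°.

V_total = 113.5∠-99.4° V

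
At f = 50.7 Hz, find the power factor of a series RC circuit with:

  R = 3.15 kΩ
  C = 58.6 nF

Step 1 — Angular frequency: ω = 2π·f = 2π·50.7 = 318.6 rad/s.
Step 2 — Component impedances:
  R: Z = R = 3150 Ω
  C: Z = 1/(jωC) = -j/(ω·C) = 0 - j5.357e+04 Ω
Step 3 — Series combination: Z_total = R + C = 3150 - j5.357e+04 Ω = 5.366e+04∠-86.6° Ω.
Step 4 — Power factor: PF = cos(φ) = Re(Z)/|Z| = 3150/5.366e+04 = 0.0587.
Step 5 — Type: Im(Z) = -5.357e+04 ⇒ leading (phase φ = -86.6°).

PF = 0.0587 (leading, φ = -86.6°)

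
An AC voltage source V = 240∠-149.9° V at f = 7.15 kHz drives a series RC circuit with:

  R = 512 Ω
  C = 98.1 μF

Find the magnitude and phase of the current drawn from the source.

Step 1 — Angular frequency: ω = 2π·f = 2π·7150 = 4.492e+04 rad/s.
Step 2 — Component impedances:
  R: Z = R = 512 Ω
  C: Z = 1/(jωC) = -j/(ω·C) = 0 - j0.2269 Ω
Step 3 — Series combination: Z_total = R + C = 512 - j0.2269 Ω = 512∠-0.0° Ω.
Step 4 — Source phasor: V = 240∠-149.9° V = -207.6 - j120.4 V.
Step 5 — Ohm's law: I = V / Z_total = (-207.6 - j120.4) / (512 - j0.2269) = -0.4054 - j0.2353 A.
Step 6 — Convert to polar: |I| = 0.4687 A, ∠I = -149.9°.

I = 0.4687∠-149.9° A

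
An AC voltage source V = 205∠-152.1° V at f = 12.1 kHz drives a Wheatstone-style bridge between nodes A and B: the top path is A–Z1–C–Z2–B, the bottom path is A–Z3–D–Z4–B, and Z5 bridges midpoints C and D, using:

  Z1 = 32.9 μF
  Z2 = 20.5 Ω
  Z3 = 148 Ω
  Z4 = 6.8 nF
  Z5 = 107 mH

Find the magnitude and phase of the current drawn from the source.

Step 1 — Angular frequency: ω = 2π·f = 2π·1.21e+04 = 7.603e+04 rad/s.
Step 2 — Component impedances:
  Z1: Z = 1/(jωC) = -j/(ω·C) = 0 - j0.3998 Ω
  Z2: Z = R = 20.5 Ω
  Z3: Z = R = 148 Ω
  Z4: Z = 1/(jωC) = -j/(ω·C) = 0 - j1934 Ω
  Z5: Z = jωL = j·7.603e+04·0.107 = 0 + j8135 Ω
Step 3 — Bridge requires nodal analysis (the Z5 bridge couples midpoints C and D, so the two paths cannot be reduced to a simple series/parallel combination). Setting node B to ground and injecting 1 A at node A, the 3-node admittance system at A, C, D solves to V_A = Z_AB = 20.47 - j0.615 Ω = 20.48∠-1.7° Ω.
Step 4 — Source phasor: V = 205∠-152.1° V = -181.2 - j95.93 V.
Step 5 — Ohm's law: I = V / Z_total = (-181.2 - j95.93) / (20.47 - j0.615) = -8.701 - j4.947 A.
Step 6 — Convert to polar: |I| = 10.01 A, ∠I = -150.4°.

I = 10.01∠-150.4° A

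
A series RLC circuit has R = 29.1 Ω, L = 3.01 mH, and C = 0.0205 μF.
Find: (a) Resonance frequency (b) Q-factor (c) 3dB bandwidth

Step 1 — Resonance condition Im(Z)=0 gives ω₀ = 1/√(LC).
Step 2 — ω₀ = 1/√(0.00301·2.05e-08) = 1.273e+05 rad/s.
Step 3 — f₀ = ω₀/(2π) = 2.026e+04 Hz.
Step 4 — Series Q: Q = ω₀L/R = 1.273e+05·0.00301/29.1 = 13.17.
Step 5 — 3dB bandwidth: Δω = ω₀/Q = 9668 rad/s; BW = Δω/(2π) = 1539 Hz.

(a) f₀ = 2.026e+04 Hz  (b) Q = 13.17  (c) BW = 1539 Hz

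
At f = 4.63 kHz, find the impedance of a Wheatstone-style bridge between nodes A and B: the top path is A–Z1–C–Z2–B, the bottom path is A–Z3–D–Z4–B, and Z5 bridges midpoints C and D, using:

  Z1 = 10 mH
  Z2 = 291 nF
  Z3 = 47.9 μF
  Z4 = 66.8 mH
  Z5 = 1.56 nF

Step 1 — Angular frequency: ω = 2π·f = 2π·4630 = 2.909e+04 rad/s.
Step 2 — Component impedances:
  Z1: Z = jωL = j·2.909e+04·0.01 = 0 + j290.9 Ω
  Z2: Z = 1/(jωC) = -j/(ω·C) = 0 - j118.1 Ω
  Z3: Z = 1/(jωC) = -j/(ω·C) = 0 - j0.7176 Ω
  Z4: Z = jωL = j·2.909e+04·0.0668 = 0 + j1943 Ω
  Z5: Z = 1/(jωC) = -j/(ω·C) = 0 - j2.204e+04 Ω
Step 3 — Bridge requires nodal analysis (the Z5 bridge couples midpoints C and D, so the two paths cannot be reduced to a simple series/parallel combination). Setting node B to ground and injecting 1 A at node A, the 3-node admittance system at A, C, D solves to V_A = Z_AB = 0 + j161.9 Ω = 161.9∠90.0° Ω.

Z = 0 + j161.9 Ω = 161.9∠90.0° Ω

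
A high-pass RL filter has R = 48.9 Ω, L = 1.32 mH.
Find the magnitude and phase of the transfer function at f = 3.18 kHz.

Step 1 — Angular frequency: ω = 2π·3180 = 1.998e+04 rad/s.
Step 2 — Transfer function: H(jω) = jωL/(R + jωL).
Step 3 — Numerator jωL = j·26.37; denominator R + jωL = 48.9 + j26.37.
Step 4 — H = 0.2253 + j0.4178.
Step 5 — Magnitude: |H| = 0.4747 (-6.5 dB); phase: φ = 61.7°.

|H| = 0.4747 (-6.5 dB), φ = 61.7°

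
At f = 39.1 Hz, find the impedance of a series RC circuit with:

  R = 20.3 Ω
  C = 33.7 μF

Step 1 — Angular frequency: ω = 2π·f = 2π·39.1 = 245.7 rad/s.
Step 2 — Component impedances:
  R: Z = R = 20.3 Ω
  C: Z = 1/(jωC) = -j/(ω·C) = 0 - j120.8 Ω
Step 3 — Series combination: Z_total = R + C = 20.3 - j120.8 Ω = 122.5∠-80.5° Ω.

Z = 20.3 - j120.8 Ω = 122.5∠-80.5° Ω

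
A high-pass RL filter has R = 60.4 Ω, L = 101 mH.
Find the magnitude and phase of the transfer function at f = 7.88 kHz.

Step 1 — Angular frequency: ω = 2π·7880 = 4.951e+04 rad/s.
Step 2 — Transfer function: H(jω) = jωL/(R + jωL).
Step 3 — Numerator jωL = j·5001; denominator R + jωL = 60.4 + j5001.
Step 4 — H = 0.9999 + j0.01208.
Step 5 — Magnitude: |H| = 0.9999 (-0.0 dB); phase: φ = 0.7°.

|H| = 0.9999 (-0.0 dB), φ = 0.7°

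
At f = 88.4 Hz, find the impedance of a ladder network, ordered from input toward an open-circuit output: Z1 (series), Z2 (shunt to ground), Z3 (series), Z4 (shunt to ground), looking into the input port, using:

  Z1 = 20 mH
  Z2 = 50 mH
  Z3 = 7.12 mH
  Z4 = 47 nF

Step 1 — Angular frequency: ω = 2π·f = 2π·88.4 = 555.4 rad/s.
Step 2 — Component impedances:
  Z1: Z = jωL = j·555.4·0.02 = 0 + j11.11 Ω
  Z2: Z = jωL = j·555.4·0.05 = 0 + j27.77 Ω
  Z3: Z = jωL = j·555.4·0.00712 = 0 + j3.955 Ω
  Z4: Z = 1/(jωC) = -j/(ω·C) = 0 - j3.831e+04 Ω
Step 3 — Ladder network (open output): work backward from the far end, alternating series and parallel combinations. Z_in = 0 + j38.9 Ω = 38.9∠90.0° Ω.

Z = 0 + j38.9 Ω = 38.9∠90.0° Ω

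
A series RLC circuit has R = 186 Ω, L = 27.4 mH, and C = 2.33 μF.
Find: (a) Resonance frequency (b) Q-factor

Step 1 — Resonance condition Im(Z)=0 gives ω₀ = 1/√(LC).
Step 2 — ω₀ = 1/√(0.0274·2.33e-06) = 3958 rad/s.
Step 3 — f₀ = ω₀/(2π) = 629.9 Hz.
Step 4 — Series Q: Q = ω₀L/R = 3958·0.0274/186 = 0.583.

(a) f₀ = 629.9 Hz  (b) Q = 0.583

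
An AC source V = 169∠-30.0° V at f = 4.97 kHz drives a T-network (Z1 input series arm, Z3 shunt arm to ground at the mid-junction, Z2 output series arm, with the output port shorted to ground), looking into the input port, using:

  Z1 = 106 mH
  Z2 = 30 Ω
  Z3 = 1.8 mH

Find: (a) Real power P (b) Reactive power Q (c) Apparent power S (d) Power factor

Step 1 — Angular frequency: ω = 2π·f = 2π·4970 = 3.123e+04 rad/s.
Step 2 — Component impedances:
  Z1: Z = jωL = j·3.123e+04·0.106 = 0 + j3310 Ω
  Z2: Z = R = 30 Ω
  Z3: Z = jωL = j·3.123e+04·0.0018 = 0 + j56.21 Ω
Step 3 — With the output port shorted to ground, the output series arm Z2 runs from the junction to ground; the shunt arm Z3 also runs from the junction to ground. They appear in parallel: Z3 || Z2 = 23.35 + j12.46 Ω.
Step 4 — Series with input arm Z1: Z_in = Z1 + (Z3 || Z2) = 23.35 + j3323 Ω = 3323∠89.6° Ω.
Step 5 — Source phasor: V = 169∠-30.0° V = 146.4 - j84.5 V.
Step 6 — Current: I = V / Z = -0.02512 - j0.04423 A = 0.05086∠-119.6° A.
Step 7 — Complex power: S = V·I* = 0.0604 + j8.596 VA.
Step 8 — Real power: P = Re(S) = 0.0604 W.
Step 9 — Reactive power: Q = Im(S) = 8.596 VAR.
Step 10 — Apparent power: |S| = 8.596 VA.
Step 11 — Power factor: PF = P/|S| = 0.007027 (lagging).

(a) P = 0.0604 W  (b) Q = 8.596 VAR  (c) S = 8.596 VA  (d) PF = 0.007027 (lagging)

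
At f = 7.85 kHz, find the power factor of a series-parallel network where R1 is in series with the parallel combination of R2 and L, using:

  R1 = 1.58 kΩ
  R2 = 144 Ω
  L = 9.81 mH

Step 1 — Angular frequency: ω = 2π·f = 2π·7850 = 4.932e+04 rad/s.
Step 2 — Component impedances:
  R1: Z = R = 1580 Ω
  R2: Z = R = 144 Ω
  L: Z = jωL = j·4.932e+04·0.00981 = 0 + j483.9 Ω
Step 3 — Parallel branch: R2 || L = 1/(1/R2 + 1/L) = 132.3 + j39.37 Ω.
Step 4 — Series with R1: Z_total = R1 + (R2 || L) = 1712 + j39.37 Ω = 1713∠1.3° Ω.
Step 5 — Power factor: PF = cos(φ) = Re(Z)/|Z| = 1712.28/1712.74 = 0.9997.
Step 6 — Type: Im(Z) = 39.37 ⇒ lagging (phase φ = 1.3°).

PF = 0.9997 (lagging, φ = 1.3°)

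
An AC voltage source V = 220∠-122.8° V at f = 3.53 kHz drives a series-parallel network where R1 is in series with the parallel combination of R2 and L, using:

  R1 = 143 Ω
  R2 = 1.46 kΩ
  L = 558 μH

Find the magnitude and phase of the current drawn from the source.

Step 1 — Angular frequency: ω = 2π·f = 2π·3530 = 2.218e+04 rad/s.
Step 2 — Component impedances:
  R1: Z = R = 143 Ω
  R2: Z = R = 1460 Ω
  L: Z = jωL = j·2.218e+04·0.000558 = 0 + j12.38 Ω
Step 3 — Parallel branch: R2 || L = 1/(1/R2 + 1/L) = 0.1049 + j12.38 Ω.
Step 4 — Series with R1: Z_total = R1 + (R2 || L) = 143.1 + j12.38 Ω = 143.6∠4.9° Ω.
Step 5 — Source phasor: V = 220∠-122.8° V = -119.2 - j184.9 V.
Step 6 — Ohm's law: I = V / Z_total = (-119.2 - j184.9) / (143.1 + j12.38) = -0.9375 - j1.211 A.
Step 7 — Convert to polar: |I| = 1.532 A, ∠I = -127.7°.

I = 1.532∠-127.7° A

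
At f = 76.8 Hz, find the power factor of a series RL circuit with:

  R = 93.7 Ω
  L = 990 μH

Step 1 — Angular frequency: ω = 2π·f = 2π·76.8 = 482.5 rad/s.
Step 2 — Component impedances:
  R: Z = R = 93.7 Ω
  L: Z = jωL = j·482.5·0.00099 = 0 + j0.4777 Ω
Step 3 — Series combination: Z_total = R + L = 93.7 + j0.4777 Ω = 93.7∠0.3° Ω.
Step 4 — Power factor: PF = cos(φ) = Re(Z)/|Z| = 93.7/93.7 = 1.
Step 5 — Type: Im(Z) = 0.4777 ⇒ lagging (phase φ = 0.3°).

PF = 1 (lagging, φ = 0.3°)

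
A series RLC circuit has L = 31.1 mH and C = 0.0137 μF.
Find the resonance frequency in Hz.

Step 1 — Resonance condition Im(Z)=0 gives ω₀ = 1/√(LC).
Step 2 — ω₀ = 1/√(0.0311·1.37e-08) = 4.845e+04 rad/s.
Step 3 — f₀ = ω₀/(2π) = 7710 Hz.

f₀ = 7710 Hz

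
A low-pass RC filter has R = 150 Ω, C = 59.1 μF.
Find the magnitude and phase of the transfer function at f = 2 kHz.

Step 1 — Angular frequency: ω = 2π·2000 = 1.257e+04 rad/s.
Step 2 — Transfer function: H(jω) = 1/(1 + jωRC).
Step 3 — Denominator: 1 + jωRC = 1 + j·1.257e+04·150·5.91e-05 = 1 + j111.4.
Step 4 — H = 8.057e-05 - j0.008976.
Step 5 — Magnitude: |H| = 0.008976 (-40.9 dB); phase: φ = -89.5°.

|H| = 0.008976 (-40.9 dB), φ = -89.5°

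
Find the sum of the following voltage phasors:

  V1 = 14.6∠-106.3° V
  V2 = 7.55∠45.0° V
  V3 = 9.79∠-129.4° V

Step 1 — Convert each phasor to rectangular form:
  V1 = 14.6·(cos(-106.3°) + j·sin(-106.3°)) = -4.098 - j14.01 V
  V2 = 7.55·(cos(45.0°) + j·sin(45.0°)) = 5.339 + j5.339 V
  V3 = 9.79·(cos(-129.4°) + j·sin(-129.4°)) = -6.214 - j7.565 V
Step 2 — Sum components: V_total = -4.973 - j16.24 V.
Step 3 — Convert to polar: |V_total| = 16.98 V, ∠V_total = -107.0°.

V_total = 16.98∠-107.0° V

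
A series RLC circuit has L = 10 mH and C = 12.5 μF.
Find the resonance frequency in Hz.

Step 1 — Resonance condition Im(Z)=0 gives ω₀ = 1/√(LC).
Step 2 — ω₀ = 1/√(0.01·1.25e-05) = 2828 rad/s.
Step 3 — f₀ = ω₀/(2π) = 450.2 Hz.

f₀ = 450.2 Hz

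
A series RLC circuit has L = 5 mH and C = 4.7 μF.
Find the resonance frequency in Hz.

Step 1 — Resonance condition Im(Z)=0 gives ω₀ = 1/√(LC).
Step 2 — ω₀ = 1/√(0.005·4.7e-06) = 6523 rad/s.
Step 3 — f₀ = ω₀/(2π) = 1038 Hz.

f₀ = 1038 Hz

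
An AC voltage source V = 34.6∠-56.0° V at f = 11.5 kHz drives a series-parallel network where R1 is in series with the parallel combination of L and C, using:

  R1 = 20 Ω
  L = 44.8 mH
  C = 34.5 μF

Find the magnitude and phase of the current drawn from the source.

Step 1 — Angular frequency: ω = 2π·f = 2π·1.15e+04 = 7.226e+04 rad/s.
Step 2 — Component impedances:
  R1: Z = R = 20 Ω
  L: Z = jωL = j·7.226e+04·0.0448 = 0 + j3237 Ω
  C: Z = 1/(jωC) = -j/(ω·C) = 0 - j0.4011 Ω
Step 3 — Parallel branch: L || C = 1/(1/L + 1/C) = 0 - j0.4012 Ω.
Step 4 — Series with R1: Z_total = R1 + (L || C) = 20 - j0.4012 Ω = 20∠-1.1° Ω.
Step 5 — Source phasor: V = 34.6∠-56.0° V = 19.35 - j28.68 V.
Step 6 — Ohm's law: I = V / Z_total = (19.35 - j28.68) / (20 - j0.4012) = 0.9958 - j1.414 A.
Step 7 — Convert to polar: |I| = 1.73 A, ∠I = -54.9°.

I = 1.73∠-54.9° A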